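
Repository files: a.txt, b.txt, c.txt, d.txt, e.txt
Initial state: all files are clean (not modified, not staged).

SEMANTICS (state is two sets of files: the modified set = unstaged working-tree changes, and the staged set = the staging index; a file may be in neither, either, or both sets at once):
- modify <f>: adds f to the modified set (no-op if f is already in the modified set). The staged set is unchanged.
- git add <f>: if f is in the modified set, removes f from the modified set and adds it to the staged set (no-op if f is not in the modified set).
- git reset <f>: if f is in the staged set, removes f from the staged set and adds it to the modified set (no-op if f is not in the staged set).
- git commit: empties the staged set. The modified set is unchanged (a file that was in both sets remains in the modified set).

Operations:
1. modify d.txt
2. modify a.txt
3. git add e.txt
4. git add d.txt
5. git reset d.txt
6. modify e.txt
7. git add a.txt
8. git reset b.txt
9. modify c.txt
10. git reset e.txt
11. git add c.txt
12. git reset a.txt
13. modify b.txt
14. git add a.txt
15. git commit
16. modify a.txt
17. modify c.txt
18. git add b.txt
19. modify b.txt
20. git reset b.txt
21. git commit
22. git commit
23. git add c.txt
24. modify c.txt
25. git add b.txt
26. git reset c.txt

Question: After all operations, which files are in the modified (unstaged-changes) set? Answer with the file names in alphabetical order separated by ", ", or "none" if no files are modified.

After op 1 (modify d.txt): modified={d.txt} staged={none}
After op 2 (modify a.txt): modified={a.txt, d.txt} staged={none}
After op 3 (git add e.txt): modified={a.txt, d.txt} staged={none}
After op 4 (git add d.txt): modified={a.txt} staged={d.txt}
After op 5 (git reset d.txt): modified={a.txt, d.txt} staged={none}
After op 6 (modify e.txt): modified={a.txt, d.txt, e.txt} staged={none}
After op 7 (git add a.txt): modified={d.txt, e.txt} staged={a.txt}
After op 8 (git reset b.txt): modified={d.txt, e.txt} staged={a.txt}
After op 9 (modify c.txt): modified={c.txt, d.txt, e.txt} staged={a.txt}
After op 10 (git reset e.txt): modified={c.txt, d.txt, e.txt} staged={a.txt}
After op 11 (git add c.txt): modified={d.txt, e.txt} staged={a.txt, c.txt}
After op 12 (git reset a.txt): modified={a.txt, d.txt, e.txt} staged={c.txt}
After op 13 (modify b.txt): modified={a.txt, b.txt, d.txt, e.txt} staged={c.txt}
After op 14 (git add a.txt): modified={b.txt, d.txt, e.txt} staged={a.txt, c.txt}
After op 15 (git commit): modified={b.txt, d.txt, e.txt} staged={none}
After op 16 (modify a.txt): modified={a.txt, b.txt, d.txt, e.txt} staged={none}
After op 17 (modify c.txt): modified={a.txt, b.txt, c.txt, d.txt, e.txt} staged={none}
After op 18 (git add b.txt): modified={a.txt, c.txt, d.txt, e.txt} staged={b.txt}
After op 19 (modify b.txt): modified={a.txt, b.txt, c.txt, d.txt, e.txt} staged={b.txt}
After op 20 (git reset b.txt): modified={a.txt, b.txt, c.txt, d.txt, e.txt} staged={none}
After op 21 (git commit): modified={a.txt, b.txt, c.txt, d.txt, e.txt} staged={none}
After op 22 (git commit): modified={a.txt, b.txt, c.txt, d.txt, e.txt} staged={none}
After op 23 (git add c.txt): modified={a.txt, b.txt, d.txt, e.txt} staged={c.txt}
After op 24 (modify c.txt): modified={a.txt, b.txt, c.txt, d.txt, e.txt} staged={c.txt}
After op 25 (git add b.txt): modified={a.txt, c.txt, d.txt, e.txt} staged={b.txt, c.txt}
After op 26 (git reset c.txt): modified={a.txt, c.txt, d.txt, e.txt} staged={b.txt}

Answer: a.txt, c.txt, d.txt, e.txt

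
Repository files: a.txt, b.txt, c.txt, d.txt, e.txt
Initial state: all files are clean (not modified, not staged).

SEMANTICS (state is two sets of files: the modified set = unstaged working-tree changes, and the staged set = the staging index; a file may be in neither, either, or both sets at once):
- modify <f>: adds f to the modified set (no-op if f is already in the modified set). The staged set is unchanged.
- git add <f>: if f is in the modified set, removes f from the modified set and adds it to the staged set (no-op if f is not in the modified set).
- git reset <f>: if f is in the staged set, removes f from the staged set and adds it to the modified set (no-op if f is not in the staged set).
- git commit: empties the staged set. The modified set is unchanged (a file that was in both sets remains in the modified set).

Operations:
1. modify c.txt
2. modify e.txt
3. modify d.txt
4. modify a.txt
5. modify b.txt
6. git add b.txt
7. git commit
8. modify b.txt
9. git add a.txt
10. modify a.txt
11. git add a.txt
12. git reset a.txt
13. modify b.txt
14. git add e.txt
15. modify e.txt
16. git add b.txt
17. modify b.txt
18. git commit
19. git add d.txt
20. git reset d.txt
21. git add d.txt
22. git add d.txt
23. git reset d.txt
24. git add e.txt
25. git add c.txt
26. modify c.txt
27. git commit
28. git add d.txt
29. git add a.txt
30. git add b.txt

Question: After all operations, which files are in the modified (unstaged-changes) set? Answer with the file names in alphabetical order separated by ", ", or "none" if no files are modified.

Answer: c.txt

Derivation:
After op 1 (modify c.txt): modified={c.txt} staged={none}
After op 2 (modify e.txt): modified={c.txt, e.txt} staged={none}
After op 3 (modify d.txt): modified={c.txt, d.txt, e.txt} staged={none}
After op 4 (modify a.txt): modified={a.txt, c.txt, d.txt, e.txt} staged={none}
After op 5 (modify b.txt): modified={a.txt, b.txt, c.txt, d.txt, e.txt} staged={none}
After op 6 (git add b.txt): modified={a.txt, c.txt, d.txt, e.txt} staged={b.txt}
After op 7 (git commit): modified={a.txt, c.txt, d.txt, e.txt} staged={none}
After op 8 (modify b.txt): modified={a.txt, b.txt, c.txt, d.txt, e.txt} staged={none}
After op 9 (git add a.txt): modified={b.txt, c.txt, d.txt, e.txt} staged={a.txt}
After op 10 (modify a.txt): modified={a.txt, b.txt, c.txt, d.txt, e.txt} staged={a.txt}
After op 11 (git add a.txt): modified={b.txt, c.txt, d.txt, e.txt} staged={a.txt}
After op 12 (git reset a.txt): modified={a.txt, b.txt, c.txt, d.txt, e.txt} staged={none}
After op 13 (modify b.txt): modified={a.txt, b.txt, c.txt, d.txt, e.txt} staged={none}
After op 14 (git add e.txt): modified={a.txt, b.txt, c.txt, d.txt} staged={e.txt}
After op 15 (modify e.txt): modified={a.txt, b.txt, c.txt, d.txt, e.txt} staged={e.txt}
After op 16 (git add b.txt): modified={a.txt, c.txt, d.txt, e.txt} staged={b.txt, e.txt}
After op 17 (modify b.txt): modified={a.txt, b.txt, c.txt, d.txt, e.txt} staged={b.txt, e.txt}
After op 18 (git commit): modified={a.txt, b.txt, c.txt, d.txt, e.txt} staged={none}
After op 19 (git add d.txt): modified={a.txt, b.txt, c.txt, e.txt} staged={d.txt}
After op 20 (git reset d.txt): modified={a.txt, b.txt, c.txt, d.txt, e.txt} staged={none}
After op 21 (git add d.txt): modified={a.txt, b.txt, c.txt, e.txt} staged={d.txt}
After op 22 (git add d.txt): modified={a.txt, b.txt, c.txt, e.txt} staged={d.txt}
After op 23 (git reset d.txt): modified={a.txt, b.txt, c.txt, d.txt, e.txt} staged={none}
After op 24 (git add e.txt): modified={a.txt, b.txt, c.txt, d.txt} staged={e.txt}
After op 25 (git add c.txt): modified={a.txt, b.txt, d.txt} staged={c.txt, e.txt}
After op 26 (modify c.txt): modified={a.txt, b.txt, c.txt, d.txt} staged={c.txt, e.txt}
After op 27 (git commit): modified={a.txt, b.txt, c.txt, d.txt} staged={none}
After op 28 (git add d.txt): modified={a.txt, b.txt, c.txt} staged={d.txt}
After op 29 (git add a.txt): modified={b.txt, c.txt} staged={a.txt, d.txt}
After op 30 (git add b.txt): modified={c.txt} staged={a.txt, b.txt, d.txt}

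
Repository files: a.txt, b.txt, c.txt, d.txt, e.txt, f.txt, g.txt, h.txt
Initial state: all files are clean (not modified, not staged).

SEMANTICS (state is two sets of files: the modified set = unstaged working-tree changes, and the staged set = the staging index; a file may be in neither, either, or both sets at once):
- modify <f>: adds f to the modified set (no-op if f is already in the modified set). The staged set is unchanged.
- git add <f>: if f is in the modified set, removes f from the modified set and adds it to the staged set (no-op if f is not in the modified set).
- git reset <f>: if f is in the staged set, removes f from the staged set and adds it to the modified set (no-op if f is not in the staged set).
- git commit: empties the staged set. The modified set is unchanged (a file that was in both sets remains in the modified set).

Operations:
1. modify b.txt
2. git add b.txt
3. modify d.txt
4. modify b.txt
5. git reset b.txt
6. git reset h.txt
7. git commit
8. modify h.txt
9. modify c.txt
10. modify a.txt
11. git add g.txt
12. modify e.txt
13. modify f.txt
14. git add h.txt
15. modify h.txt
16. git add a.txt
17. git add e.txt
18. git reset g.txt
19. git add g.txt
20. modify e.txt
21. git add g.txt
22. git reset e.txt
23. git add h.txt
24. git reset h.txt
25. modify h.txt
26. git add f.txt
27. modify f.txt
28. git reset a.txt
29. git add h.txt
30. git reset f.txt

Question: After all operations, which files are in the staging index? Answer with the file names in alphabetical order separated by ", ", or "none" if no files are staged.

After op 1 (modify b.txt): modified={b.txt} staged={none}
After op 2 (git add b.txt): modified={none} staged={b.txt}
After op 3 (modify d.txt): modified={d.txt} staged={b.txt}
After op 4 (modify b.txt): modified={b.txt, d.txt} staged={b.txt}
After op 5 (git reset b.txt): modified={b.txt, d.txt} staged={none}
After op 6 (git reset h.txt): modified={b.txt, d.txt} staged={none}
After op 7 (git commit): modified={b.txt, d.txt} staged={none}
After op 8 (modify h.txt): modified={b.txt, d.txt, h.txt} staged={none}
After op 9 (modify c.txt): modified={b.txt, c.txt, d.txt, h.txt} staged={none}
After op 10 (modify a.txt): modified={a.txt, b.txt, c.txt, d.txt, h.txt} staged={none}
After op 11 (git add g.txt): modified={a.txt, b.txt, c.txt, d.txt, h.txt} staged={none}
After op 12 (modify e.txt): modified={a.txt, b.txt, c.txt, d.txt, e.txt, h.txt} staged={none}
After op 13 (modify f.txt): modified={a.txt, b.txt, c.txt, d.txt, e.txt, f.txt, h.txt} staged={none}
After op 14 (git add h.txt): modified={a.txt, b.txt, c.txt, d.txt, e.txt, f.txt} staged={h.txt}
After op 15 (modify h.txt): modified={a.txt, b.txt, c.txt, d.txt, e.txt, f.txt, h.txt} staged={h.txt}
After op 16 (git add a.txt): modified={b.txt, c.txt, d.txt, e.txt, f.txt, h.txt} staged={a.txt, h.txt}
After op 17 (git add e.txt): modified={b.txt, c.txt, d.txt, f.txt, h.txt} staged={a.txt, e.txt, h.txt}
After op 18 (git reset g.txt): modified={b.txt, c.txt, d.txt, f.txt, h.txt} staged={a.txt, e.txt, h.txt}
After op 19 (git add g.txt): modified={b.txt, c.txt, d.txt, f.txt, h.txt} staged={a.txt, e.txt, h.txt}
After op 20 (modify e.txt): modified={b.txt, c.txt, d.txt, e.txt, f.txt, h.txt} staged={a.txt, e.txt, h.txt}
After op 21 (git add g.txt): modified={b.txt, c.txt, d.txt, e.txt, f.txt, h.txt} staged={a.txt, e.txt, h.txt}
After op 22 (git reset e.txt): modified={b.txt, c.txt, d.txt, e.txt, f.txt, h.txt} staged={a.txt, h.txt}
After op 23 (git add h.txt): modified={b.txt, c.txt, d.txt, e.txt, f.txt} staged={a.txt, h.txt}
After op 24 (git reset h.txt): modified={b.txt, c.txt, d.txt, e.txt, f.txt, h.txt} staged={a.txt}
After op 25 (modify h.txt): modified={b.txt, c.txt, d.txt, e.txt, f.txt, h.txt} staged={a.txt}
After op 26 (git add f.txt): modified={b.txt, c.txt, d.txt, e.txt, h.txt} staged={a.txt, f.txt}
After op 27 (modify f.txt): modified={b.txt, c.txt, d.txt, e.txt, f.txt, h.txt} staged={a.txt, f.txt}
After op 28 (git reset a.txt): modified={a.txt, b.txt, c.txt, d.txt, e.txt, f.txt, h.txt} staged={f.txt}
After op 29 (git add h.txt): modified={a.txt, b.txt, c.txt, d.txt, e.txt, f.txt} staged={f.txt, h.txt}
After op 30 (git reset f.txt): modified={a.txt, b.txt, c.txt, d.txt, e.txt, f.txt} staged={h.txt}

Answer: h.txt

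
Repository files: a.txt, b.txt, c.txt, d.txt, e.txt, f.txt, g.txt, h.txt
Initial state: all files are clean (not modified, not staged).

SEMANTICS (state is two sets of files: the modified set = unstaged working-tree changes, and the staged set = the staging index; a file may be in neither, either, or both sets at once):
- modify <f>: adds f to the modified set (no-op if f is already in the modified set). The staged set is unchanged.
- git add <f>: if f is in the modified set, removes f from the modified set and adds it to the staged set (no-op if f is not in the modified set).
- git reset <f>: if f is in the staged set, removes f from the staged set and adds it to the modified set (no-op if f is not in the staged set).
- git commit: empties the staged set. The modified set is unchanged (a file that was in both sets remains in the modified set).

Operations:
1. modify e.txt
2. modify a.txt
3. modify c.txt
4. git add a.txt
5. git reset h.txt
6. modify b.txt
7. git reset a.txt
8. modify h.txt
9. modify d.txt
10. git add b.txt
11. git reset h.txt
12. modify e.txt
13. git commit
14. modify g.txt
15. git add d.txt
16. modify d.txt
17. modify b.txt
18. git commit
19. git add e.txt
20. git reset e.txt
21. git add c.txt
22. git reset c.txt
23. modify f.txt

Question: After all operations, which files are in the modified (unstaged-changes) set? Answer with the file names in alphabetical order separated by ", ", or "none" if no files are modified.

Answer: a.txt, b.txt, c.txt, d.txt, e.txt, f.txt, g.txt, h.txt

Derivation:
After op 1 (modify e.txt): modified={e.txt} staged={none}
After op 2 (modify a.txt): modified={a.txt, e.txt} staged={none}
After op 3 (modify c.txt): modified={a.txt, c.txt, e.txt} staged={none}
After op 4 (git add a.txt): modified={c.txt, e.txt} staged={a.txt}
After op 5 (git reset h.txt): modified={c.txt, e.txt} staged={a.txt}
After op 6 (modify b.txt): modified={b.txt, c.txt, e.txt} staged={a.txt}
After op 7 (git reset a.txt): modified={a.txt, b.txt, c.txt, e.txt} staged={none}
After op 8 (modify h.txt): modified={a.txt, b.txt, c.txt, e.txt, h.txt} staged={none}
After op 9 (modify d.txt): modified={a.txt, b.txt, c.txt, d.txt, e.txt, h.txt} staged={none}
After op 10 (git add b.txt): modified={a.txt, c.txt, d.txt, e.txt, h.txt} staged={b.txt}
After op 11 (git reset h.txt): modified={a.txt, c.txt, d.txt, e.txt, h.txt} staged={b.txt}
After op 12 (modify e.txt): modified={a.txt, c.txt, d.txt, e.txt, h.txt} staged={b.txt}
After op 13 (git commit): modified={a.txt, c.txt, d.txt, e.txt, h.txt} staged={none}
After op 14 (modify g.txt): modified={a.txt, c.txt, d.txt, e.txt, g.txt, h.txt} staged={none}
After op 15 (git add d.txt): modified={a.txt, c.txt, e.txt, g.txt, h.txt} staged={d.txt}
After op 16 (modify d.txt): modified={a.txt, c.txt, d.txt, e.txt, g.txt, h.txt} staged={d.txt}
After op 17 (modify b.txt): modified={a.txt, b.txt, c.txt, d.txt, e.txt, g.txt, h.txt} staged={d.txt}
After op 18 (git commit): modified={a.txt, b.txt, c.txt, d.txt, e.txt, g.txt, h.txt} staged={none}
After op 19 (git add e.txt): modified={a.txt, b.txt, c.txt, d.txt, g.txt, h.txt} staged={e.txt}
After op 20 (git reset e.txt): modified={a.txt, b.txt, c.txt, d.txt, e.txt, g.txt, h.txt} staged={none}
After op 21 (git add c.txt): modified={a.txt, b.txt, d.txt, e.txt, g.txt, h.txt} staged={c.txt}
After op 22 (git reset c.txt): modified={a.txt, b.txt, c.txt, d.txt, e.txt, g.txt, h.txt} staged={none}
After op 23 (modify f.txt): modified={a.txt, b.txt, c.txt, d.txt, e.txt, f.txt, g.txt, h.txt} staged={none}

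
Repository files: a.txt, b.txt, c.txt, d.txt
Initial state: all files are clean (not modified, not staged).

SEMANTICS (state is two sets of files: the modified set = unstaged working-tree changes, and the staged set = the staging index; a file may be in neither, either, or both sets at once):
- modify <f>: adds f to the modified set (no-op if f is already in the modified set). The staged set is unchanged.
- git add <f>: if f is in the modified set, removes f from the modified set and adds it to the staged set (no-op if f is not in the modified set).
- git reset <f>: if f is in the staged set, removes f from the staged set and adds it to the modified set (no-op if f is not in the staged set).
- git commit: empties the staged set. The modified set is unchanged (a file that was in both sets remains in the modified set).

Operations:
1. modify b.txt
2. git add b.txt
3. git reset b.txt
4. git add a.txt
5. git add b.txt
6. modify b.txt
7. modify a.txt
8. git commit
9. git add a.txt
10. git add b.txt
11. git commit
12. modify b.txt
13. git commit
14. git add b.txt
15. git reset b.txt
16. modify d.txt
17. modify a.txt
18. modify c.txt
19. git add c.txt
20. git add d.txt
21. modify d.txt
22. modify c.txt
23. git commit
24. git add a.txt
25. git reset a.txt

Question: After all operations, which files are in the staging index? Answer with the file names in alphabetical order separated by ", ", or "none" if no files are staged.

After op 1 (modify b.txt): modified={b.txt} staged={none}
After op 2 (git add b.txt): modified={none} staged={b.txt}
After op 3 (git reset b.txt): modified={b.txt} staged={none}
After op 4 (git add a.txt): modified={b.txt} staged={none}
After op 5 (git add b.txt): modified={none} staged={b.txt}
After op 6 (modify b.txt): modified={b.txt} staged={b.txt}
After op 7 (modify a.txt): modified={a.txt, b.txt} staged={b.txt}
After op 8 (git commit): modified={a.txt, b.txt} staged={none}
After op 9 (git add a.txt): modified={b.txt} staged={a.txt}
After op 10 (git add b.txt): modified={none} staged={a.txt, b.txt}
After op 11 (git commit): modified={none} staged={none}
After op 12 (modify b.txt): modified={b.txt} staged={none}
After op 13 (git commit): modified={b.txt} staged={none}
After op 14 (git add b.txt): modified={none} staged={b.txt}
After op 15 (git reset b.txt): modified={b.txt} staged={none}
After op 16 (modify d.txt): modified={b.txt, d.txt} staged={none}
After op 17 (modify a.txt): modified={a.txt, b.txt, d.txt} staged={none}
After op 18 (modify c.txt): modified={a.txt, b.txt, c.txt, d.txt} staged={none}
After op 19 (git add c.txt): modified={a.txt, b.txt, d.txt} staged={c.txt}
After op 20 (git add d.txt): modified={a.txt, b.txt} staged={c.txt, d.txt}
After op 21 (modify d.txt): modified={a.txt, b.txt, d.txt} staged={c.txt, d.txt}
After op 22 (modify c.txt): modified={a.txt, b.txt, c.txt, d.txt} staged={c.txt, d.txt}
After op 23 (git commit): modified={a.txt, b.txt, c.txt, d.txt} staged={none}
After op 24 (git add a.txt): modified={b.txt, c.txt, d.txt} staged={a.txt}
After op 25 (git reset a.txt): modified={a.txt, b.txt, c.txt, d.txt} staged={none}

Answer: none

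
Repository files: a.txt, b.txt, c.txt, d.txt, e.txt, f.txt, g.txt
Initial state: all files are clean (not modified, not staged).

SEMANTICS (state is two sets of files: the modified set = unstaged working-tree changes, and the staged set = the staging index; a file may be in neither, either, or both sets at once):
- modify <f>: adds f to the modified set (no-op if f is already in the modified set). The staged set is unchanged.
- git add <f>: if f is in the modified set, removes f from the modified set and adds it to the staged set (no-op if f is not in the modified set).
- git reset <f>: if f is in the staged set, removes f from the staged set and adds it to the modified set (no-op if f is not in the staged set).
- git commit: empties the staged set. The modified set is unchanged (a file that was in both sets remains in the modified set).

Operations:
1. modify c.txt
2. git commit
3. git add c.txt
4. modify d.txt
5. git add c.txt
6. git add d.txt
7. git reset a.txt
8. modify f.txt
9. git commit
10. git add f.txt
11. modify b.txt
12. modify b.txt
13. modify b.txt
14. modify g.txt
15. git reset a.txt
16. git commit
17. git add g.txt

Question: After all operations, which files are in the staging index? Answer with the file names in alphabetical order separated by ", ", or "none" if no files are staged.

Answer: g.txt

Derivation:
After op 1 (modify c.txt): modified={c.txt} staged={none}
After op 2 (git commit): modified={c.txt} staged={none}
After op 3 (git add c.txt): modified={none} staged={c.txt}
After op 4 (modify d.txt): modified={d.txt} staged={c.txt}
After op 5 (git add c.txt): modified={d.txt} staged={c.txt}
After op 6 (git add d.txt): modified={none} staged={c.txt, d.txt}
After op 7 (git reset a.txt): modified={none} staged={c.txt, d.txt}
After op 8 (modify f.txt): modified={f.txt} staged={c.txt, d.txt}
After op 9 (git commit): modified={f.txt} staged={none}
After op 10 (git add f.txt): modified={none} staged={f.txt}
After op 11 (modify b.txt): modified={b.txt} staged={f.txt}
After op 12 (modify b.txt): modified={b.txt} staged={f.txt}
After op 13 (modify b.txt): modified={b.txt} staged={f.txt}
After op 14 (modify g.txt): modified={b.txt, g.txt} staged={f.txt}
After op 15 (git reset a.txt): modified={b.txt, g.txt} staged={f.txt}
After op 16 (git commit): modified={b.txt, g.txt} staged={none}
After op 17 (git add g.txt): modified={b.txt} staged={g.txt}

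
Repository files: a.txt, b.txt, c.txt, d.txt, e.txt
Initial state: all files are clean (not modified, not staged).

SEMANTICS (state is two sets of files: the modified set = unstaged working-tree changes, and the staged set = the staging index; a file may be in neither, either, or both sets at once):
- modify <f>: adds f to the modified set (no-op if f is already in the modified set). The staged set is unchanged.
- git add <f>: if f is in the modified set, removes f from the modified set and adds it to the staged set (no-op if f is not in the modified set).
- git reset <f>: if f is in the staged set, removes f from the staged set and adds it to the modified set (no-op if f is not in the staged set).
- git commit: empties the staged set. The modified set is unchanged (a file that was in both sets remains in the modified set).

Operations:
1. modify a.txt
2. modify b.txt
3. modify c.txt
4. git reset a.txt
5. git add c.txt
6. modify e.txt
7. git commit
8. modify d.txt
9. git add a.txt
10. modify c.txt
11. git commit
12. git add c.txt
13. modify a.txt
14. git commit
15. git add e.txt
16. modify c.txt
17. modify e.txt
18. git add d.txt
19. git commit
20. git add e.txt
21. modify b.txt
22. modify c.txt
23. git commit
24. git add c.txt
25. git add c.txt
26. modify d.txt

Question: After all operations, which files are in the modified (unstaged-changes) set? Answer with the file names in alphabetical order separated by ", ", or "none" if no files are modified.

After op 1 (modify a.txt): modified={a.txt} staged={none}
After op 2 (modify b.txt): modified={a.txt, b.txt} staged={none}
After op 3 (modify c.txt): modified={a.txt, b.txt, c.txt} staged={none}
After op 4 (git reset a.txt): modified={a.txt, b.txt, c.txt} staged={none}
After op 5 (git add c.txt): modified={a.txt, b.txt} staged={c.txt}
After op 6 (modify e.txt): modified={a.txt, b.txt, e.txt} staged={c.txt}
After op 7 (git commit): modified={a.txt, b.txt, e.txt} staged={none}
After op 8 (modify d.txt): modified={a.txt, b.txt, d.txt, e.txt} staged={none}
After op 9 (git add a.txt): modified={b.txt, d.txt, e.txt} staged={a.txt}
After op 10 (modify c.txt): modified={b.txt, c.txt, d.txt, e.txt} staged={a.txt}
After op 11 (git commit): modified={b.txt, c.txt, d.txt, e.txt} staged={none}
After op 12 (git add c.txt): modified={b.txt, d.txt, e.txt} staged={c.txt}
After op 13 (modify a.txt): modified={a.txt, b.txt, d.txt, e.txt} staged={c.txt}
After op 14 (git commit): modified={a.txt, b.txt, d.txt, e.txt} staged={none}
After op 15 (git add e.txt): modified={a.txt, b.txt, d.txt} staged={e.txt}
After op 16 (modify c.txt): modified={a.txt, b.txt, c.txt, d.txt} staged={e.txt}
After op 17 (modify e.txt): modified={a.txt, b.txt, c.txt, d.txt, e.txt} staged={e.txt}
After op 18 (git add d.txt): modified={a.txt, b.txt, c.txt, e.txt} staged={d.txt, e.txt}
After op 19 (git commit): modified={a.txt, b.txt, c.txt, e.txt} staged={none}
After op 20 (git add e.txt): modified={a.txt, b.txt, c.txt} staged={e.txt}
After op 21 (modify b.txt): modified={a.txt, b.txt, c.txt} staged={e.txt}
After op 22 (modify c.txt): modified={a.txt, b.txt, c.txt} staged={e.txt}
After op 23 (git commit): modified={a.txt, b.txt, c.txt} staged={none}
After op 24 (git add c.txt): modified={a.txt, b.txt} staged={c.txt}
After op 25 (git add c.txt): modified={a.txt, b.txt} staged={c.txt}
After op 26 (modify d.txt): modified={a.txt, b.txt, d.txt} staged={c.txt}

Answer: a.txt, b.txt, d.txt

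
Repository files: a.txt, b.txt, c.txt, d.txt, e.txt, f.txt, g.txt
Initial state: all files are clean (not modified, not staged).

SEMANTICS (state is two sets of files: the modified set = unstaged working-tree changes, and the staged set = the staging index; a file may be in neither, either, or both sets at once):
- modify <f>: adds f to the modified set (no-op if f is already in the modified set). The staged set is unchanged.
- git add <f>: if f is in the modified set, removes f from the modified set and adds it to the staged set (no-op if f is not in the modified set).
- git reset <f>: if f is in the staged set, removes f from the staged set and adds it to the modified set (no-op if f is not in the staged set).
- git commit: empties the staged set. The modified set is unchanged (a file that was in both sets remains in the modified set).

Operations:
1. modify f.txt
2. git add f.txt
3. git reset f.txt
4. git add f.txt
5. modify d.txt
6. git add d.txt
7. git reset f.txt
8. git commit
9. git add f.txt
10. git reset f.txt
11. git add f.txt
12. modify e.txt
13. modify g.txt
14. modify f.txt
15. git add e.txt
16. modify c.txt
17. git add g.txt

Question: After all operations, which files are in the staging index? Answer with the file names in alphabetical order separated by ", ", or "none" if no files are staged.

Answer: e.txt, f.txt, g.txt

Derivation:
After op 1 (modify f.txt): modified={f.txt} staged={none}
After op 2 (git add f.txt): modified={none} staged={f.txt}
After op 3 (git reset f.txt): modified={f.txt} staged={none}
After op 4 (git add f.txt): modified={none} staged={f.txt}
After op 5 (modify d.txt): modified={d.txt} staged={f.txt}
After op 6 (git add d.txt): modified={none} staged={d.txt, f.txt}
After op 7 (git reset f.txt): modified={f.txt} staged={d.txt}
After op 8 (git commit): modified={f.txt} staged={none}
After op 9 (git add f.txt): modified={none} staged={f.txt}
After op 10 (git reset f.txt): modified={f.txt} staged={none}
After op 11 (git add f.txt): modified={none} staged={f.txt}
After op 12 (modify e.txt): modified={e.txt} staged={f.txt}
After op 13 (modify g.txt): modified={e.txt, g.txt} staged={f.txt}
After op 14 (modify f.txt): modified={e.txt, f.txt, g.txt} staged={f.txt}
After op 15 (git add e.txt): modified={f.txt, g.txt} staged={e.txt, f.txt}
After op 16 (modify c.txt): modified={c.txt, f.txt, g.txt} staged={e.txt, f.txt}
After op 17 (git add g.txt): modified={c.txt, f.txt} staged={e.txt, f.txt, g.txt}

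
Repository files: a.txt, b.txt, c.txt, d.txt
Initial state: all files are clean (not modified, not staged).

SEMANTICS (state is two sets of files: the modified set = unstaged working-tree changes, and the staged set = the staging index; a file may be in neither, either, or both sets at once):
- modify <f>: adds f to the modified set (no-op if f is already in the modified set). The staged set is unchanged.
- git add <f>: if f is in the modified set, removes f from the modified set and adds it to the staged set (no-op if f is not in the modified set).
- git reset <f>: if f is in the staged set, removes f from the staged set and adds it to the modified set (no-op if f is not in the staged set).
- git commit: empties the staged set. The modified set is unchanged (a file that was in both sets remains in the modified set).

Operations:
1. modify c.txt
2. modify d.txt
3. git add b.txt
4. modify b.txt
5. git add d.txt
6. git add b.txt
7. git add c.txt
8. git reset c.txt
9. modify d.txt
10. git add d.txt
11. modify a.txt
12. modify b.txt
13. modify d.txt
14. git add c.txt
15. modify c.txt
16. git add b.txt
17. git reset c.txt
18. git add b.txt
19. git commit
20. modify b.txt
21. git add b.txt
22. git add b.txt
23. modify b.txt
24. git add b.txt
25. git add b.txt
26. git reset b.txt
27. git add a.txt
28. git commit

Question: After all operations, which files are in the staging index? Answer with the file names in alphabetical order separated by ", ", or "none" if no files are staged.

After op 1 (modify c.txt): modified={c.txt} staged={none}
After op 2 (modify d.txt): modified={c.txt, d.txt} staged={none}
After op 3 (git add b.txt): modified={c.txt, d.txt} staged={none}
After op 4 (modify b.txt): modified={b.txt, c.txt, d.txt} staged={none}
After op 5 (git add d.txt): modified={b.txt, c.txt} staged={d.txt}
After op 6 (git add b.txt): modified={c.txt} staged={b.txt, d.txt}
After op 7 (git add c.txt): modified={none} staged={b.txt, c.txt, d.txt}
After op 8 (git reset c.txt): modified={c.txt} staged={b.txt, d.txt}
After op 9 (modify d.txt): modified={c.txt, d.txt} staged={b.txt, d.txt}
After op 10 (git add d.txt): modified={c.txt} staged={b.txt, d.txt}
After op 11 (modify a.txt): modified={a.txt, c.txt} staged={b.txt, d.txt}
After op 12 (modify b.txt): modified={a.txt, b.txt, c.txt} staged={b.txt, d.txt}
After op 13 (modify d.txt): modified={a.txt, b.txt, c.txt, d.txt} staged={b.txt, d.txt}
After op 14 (git add c.txt): modified={a.txt, b.txt, d.txt} staged={b.txt, c.txt, d.txt}
After op 15 (modify c.txt): modified={a.txt, b.txt, c.txt, d.txt} staged={b.txt, c.txt, d.txt}
After op 16 (git add b.txt): modified={a.txt, c.txt, d.txt} staged={b.txt, c.txt, d.txt}
After op 17 (git reset c.txt): modified={a.txt, c.txt, d.txt} staged={b.txt, d.txt}
After op 18 (git add b.txt): modified={a.txt, c.txt, d.txt} staged={b.txt, d.txt}
After op 19 (git commit): modified={a.txt, c.txt, d.txt} staged={none}
After op 20 (modify b.txt): modified={a.txt, b.txt, c.txt, d.txt} staged={none}
After op 21 (git add b.txt): modified={a.txt, c.txt, d.txt} staged={b.txt}
After op 22 (git add b.txt): modified={a.txt, c.txt, d.txt} staged={b.txt}
After op 23 (modify b.txt): modified={a.txt, b.txt, c.txt, d.txt} staged={b.txt}
After op 24 (git add b.txt): modified={a.txt, c.txt, d.txt} staged={b.txt}
After op 25 (git add b.txt): modified={a.txt, c.txt, d.txt} staged={b.txt}
After op 26 (git reset b.txt): modified={a.txt, b.txt, c.txt, d.txt} staged={none}
After op 27 (git add a.txt): modified={b.txt, c.txt, d.txt} staged={a.txt}
After op 28 (git commit): modified={b.txt, c.txt, d.txt} staged={none}

Answer: none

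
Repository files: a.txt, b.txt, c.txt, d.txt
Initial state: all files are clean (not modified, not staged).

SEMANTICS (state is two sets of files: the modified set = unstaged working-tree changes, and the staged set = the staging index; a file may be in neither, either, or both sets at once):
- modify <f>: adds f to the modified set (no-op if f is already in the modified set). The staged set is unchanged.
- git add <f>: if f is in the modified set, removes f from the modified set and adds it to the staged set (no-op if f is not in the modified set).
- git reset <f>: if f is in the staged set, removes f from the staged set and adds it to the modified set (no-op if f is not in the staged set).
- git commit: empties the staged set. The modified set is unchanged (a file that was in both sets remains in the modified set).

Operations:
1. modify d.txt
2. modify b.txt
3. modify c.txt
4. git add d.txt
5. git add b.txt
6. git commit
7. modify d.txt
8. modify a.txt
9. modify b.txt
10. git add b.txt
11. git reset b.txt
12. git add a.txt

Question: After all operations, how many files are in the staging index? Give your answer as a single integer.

After op 1 (modify d.txt): modified={d.txt} staged={none}
After op 2 (modify b.txt): modified={b.txt, d.txt} staged={none}
After op 3 (modify c.txt): modified={b.txt, c.txt, d.txt} staged={none}
After op 4 (git add d.txt): modified={b.txt, c.txt} staged={d.txt}
After op 5 (git add b.txt): modified={c.txt} staged={b.txt, d.txt}
After op 6 (git commit): modified={c.txt} staged={none}
After op 7 (modify d.txt): modified={c.txt, d.txt} staged={none}
After op 8 (modify a.txt): modified={a.txt, c.txt, d.txt} staged={none}
After op 9 (modify b.txt): modified={a.txt, b.txt, c.txt, d.txt} staged={none}
After op 10 (git add b.txt): modified={a.txt, c.txt, d.txt} staged={b.txt}
After op 11 (git reset b.txt): modified={a.txt, b.txt, c.txt, d.txt} staged={none}
After op 12 (git add a.txt): modified={b.txt, c.txt, d.txt} staged={a.txt}
Final staged set: {a.txt} -> count=1

Answer: 1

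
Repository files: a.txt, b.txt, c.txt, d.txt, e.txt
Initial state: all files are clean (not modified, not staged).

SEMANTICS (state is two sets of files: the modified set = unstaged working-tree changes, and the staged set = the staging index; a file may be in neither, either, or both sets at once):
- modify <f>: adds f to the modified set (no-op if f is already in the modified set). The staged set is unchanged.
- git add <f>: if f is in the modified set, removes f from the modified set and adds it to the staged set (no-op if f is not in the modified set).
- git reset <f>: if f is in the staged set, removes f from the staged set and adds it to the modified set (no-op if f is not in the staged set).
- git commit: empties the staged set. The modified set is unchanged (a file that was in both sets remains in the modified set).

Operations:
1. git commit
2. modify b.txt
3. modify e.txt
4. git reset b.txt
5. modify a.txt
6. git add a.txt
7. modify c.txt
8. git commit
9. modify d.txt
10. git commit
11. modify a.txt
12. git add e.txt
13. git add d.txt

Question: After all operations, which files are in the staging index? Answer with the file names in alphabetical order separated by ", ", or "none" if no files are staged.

After op 1 (git commit): modified={none} staged={none}
After op 2 (modify b.txt): modified={b.txt} staged={none}
After op 3 (modify e.txt): modified={b.txt, e.txt} staged={none}
After op 4 (git reset b.txt): modified={b.txt, e.txt} staged={none}
After op 5 (modify a.txt): modified={a.txt, b.txt, e.txt} staged={none}
After op 6 (git add a.txt): modified={b.txt, e.txt} staged={a.txt}
After op 7 (modify c.txt): modified={b.txt, c.txt, e.txt} staged={a.txt}
After op 8 (git commit): modified={b.txt, c.txt, e.txt} staged={none}
After op 9 (modify d.txt): modified={b.txt, c.txt, d.txt, e.txt} staged={none}
After op 10 (git commit): modified={b.txt, c.txt, d.txt, e.txt} staged={none}
After op 11 (modify a.txt): modified={a.txt, b.txt, c.txt, d.txt, e.txt} staged={none}
After op 12 (git add e.txt): modified={a.txt, b.txt, c.txt, d.txt} staged={e.txt}
After op 13 (git add d.txt): modified={a.txt, b.txt, c.txt} staged={d.txt, e.txt}

Answer: d.txt, e.txt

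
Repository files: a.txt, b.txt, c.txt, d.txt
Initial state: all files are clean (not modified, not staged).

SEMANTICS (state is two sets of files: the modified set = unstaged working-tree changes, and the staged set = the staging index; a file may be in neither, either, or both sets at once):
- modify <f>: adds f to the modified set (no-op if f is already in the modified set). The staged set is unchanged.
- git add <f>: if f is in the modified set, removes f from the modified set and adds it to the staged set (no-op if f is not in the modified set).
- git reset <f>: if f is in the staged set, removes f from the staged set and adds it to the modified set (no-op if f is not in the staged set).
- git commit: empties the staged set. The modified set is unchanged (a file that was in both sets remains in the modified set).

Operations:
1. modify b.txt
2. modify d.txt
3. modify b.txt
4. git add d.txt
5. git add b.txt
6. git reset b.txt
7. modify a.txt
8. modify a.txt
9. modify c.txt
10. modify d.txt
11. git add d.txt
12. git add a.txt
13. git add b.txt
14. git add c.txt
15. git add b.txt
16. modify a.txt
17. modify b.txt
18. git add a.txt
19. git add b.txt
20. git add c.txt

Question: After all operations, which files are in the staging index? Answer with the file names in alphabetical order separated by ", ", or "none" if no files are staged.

After op 1 (modify b.txt): modified={b.txt} staged={none}
After op 2 (modify d.txt): modified={b.txt, d.txt} staged={none}
After op 3 (modify b.txt): modified={b.txt, d.txt} staged={none}
After op 4 (git add d.txt): modified={b.txt} staged={d.txt}
After op 5 (git add b.txt): modified={none} staged={b.txt, d.txt}
After op 6 (git reset b.txt): modified={b.txt} staged={d.txt}
After op 7 (modify a.txt): modified={a.txt, b.txt} staged={d.txt}
After op 8 (modify a.txt): modified={a.txt, b.txt} staged={d.txt}
After op 9 (modify c.txt): modified={a.txt, b.txt, c.txt} staged={d.txt}
After op 10 (modify d.txt): modified={a.txt, b.txt, c.txt, d.txt} staged={d.txt}
After op 11 (git add d.txt): modified={a.txt, b.txt, c.txt} staged={d.txt}
After op 12 (git add a.txt): modified={b.txt, c.txt} staged={a.txt, d.txt}
After op 13 (git add b.txt): modified={c.txt} staged={a.txt, b.txt, d.txt}
After op 14 (git add c.txt): modified={none} staged={a.txt, b.txt, c.txt, d.txt}
After op 15 (git add b.txt): modified={none} staged={a.txt, b.txt, c.txt, d.txt}
After op 16 (modify a.txt): modified={a.txt} staged={a.txt, b.txt, c.txt, d.txt}
After op 17 (modify b.txt): modified={a.txt, b.txt} staged={a.txt, b.txt, c.txt, d.txt}
After op 18 (git add a.txt): modified={b.txt} staged={a.txt, b.txt, c.txt, d.txt}
After op 19 (git add b.txt): modified={none} staged={a.txt, b.txt, c.txt, d.txt}
After op 20 (git add c.txt): modified={none} staged={a.txt, b.txt, c.txt, d.txt}

Answer: a.txt, b.txt, c.txt, d.txt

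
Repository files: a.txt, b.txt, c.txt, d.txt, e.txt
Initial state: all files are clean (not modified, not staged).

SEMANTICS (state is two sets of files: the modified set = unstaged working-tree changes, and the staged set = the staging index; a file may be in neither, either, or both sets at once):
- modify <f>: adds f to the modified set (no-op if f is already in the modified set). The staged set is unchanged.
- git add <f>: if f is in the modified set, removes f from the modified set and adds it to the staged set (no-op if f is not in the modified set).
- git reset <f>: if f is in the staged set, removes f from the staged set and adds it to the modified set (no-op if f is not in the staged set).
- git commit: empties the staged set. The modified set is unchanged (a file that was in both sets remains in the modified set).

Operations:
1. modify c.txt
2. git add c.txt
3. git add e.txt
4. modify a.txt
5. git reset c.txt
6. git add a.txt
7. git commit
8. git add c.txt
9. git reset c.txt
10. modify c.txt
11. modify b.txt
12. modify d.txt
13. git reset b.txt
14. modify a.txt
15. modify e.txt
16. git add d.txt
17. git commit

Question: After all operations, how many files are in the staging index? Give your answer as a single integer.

After op 1 (modify c.txt): modified={c.txt} staged={none}
After op 2 (git add c.txt): modified={none} staged={c.txt}
After op 3 (git add e.txt): modified={none} staged={c.txt}
After op 4 (modify a.txt): modified={a.txt} staged={c.txt}
After op 5 (git reset c.txt): modified={a.txt, c.txt} staged={none}
After op 6 (git add a.txt): modified={c.txt} staged={a.txt}
After op 7 (git commit): modified={c.txt} staged={none}
After op 8 (git add c.txt): modified={none} staged={c.txt}
After op 9 (git reset c.txt): modified={c.txt} staged={none}
After op 10 (modify c.txt): modified={c.txt} staged={none}
After op 11 (modify b.txt): modified={b.txt, c.txt} staged={none}
After op 12 (modify d.txt): modified={b.txt, c.txt, d.txt} staged={none}
After op 13 (git reset b.txt): modified={b.txt, c.txt, d.txt} staged={none}
After op 14 (modify a.txt): modified={a.txt, b.txt, c.txt, d.txt} staged={none}
After op 15 (modify e.txt): modified={a.txt, b.txt, c.txt, d.txt, e.txt} staged={none}
After op 16 (git add d.txt): modified={a.txt, b.txt, c.txt, e.txt} staged={d.txt}
After op 17 (git commit): modified={a.txt, b.txt, c.txt, e.txt} staged={none}
Final staged set: {none} -> count=0

Answer: 0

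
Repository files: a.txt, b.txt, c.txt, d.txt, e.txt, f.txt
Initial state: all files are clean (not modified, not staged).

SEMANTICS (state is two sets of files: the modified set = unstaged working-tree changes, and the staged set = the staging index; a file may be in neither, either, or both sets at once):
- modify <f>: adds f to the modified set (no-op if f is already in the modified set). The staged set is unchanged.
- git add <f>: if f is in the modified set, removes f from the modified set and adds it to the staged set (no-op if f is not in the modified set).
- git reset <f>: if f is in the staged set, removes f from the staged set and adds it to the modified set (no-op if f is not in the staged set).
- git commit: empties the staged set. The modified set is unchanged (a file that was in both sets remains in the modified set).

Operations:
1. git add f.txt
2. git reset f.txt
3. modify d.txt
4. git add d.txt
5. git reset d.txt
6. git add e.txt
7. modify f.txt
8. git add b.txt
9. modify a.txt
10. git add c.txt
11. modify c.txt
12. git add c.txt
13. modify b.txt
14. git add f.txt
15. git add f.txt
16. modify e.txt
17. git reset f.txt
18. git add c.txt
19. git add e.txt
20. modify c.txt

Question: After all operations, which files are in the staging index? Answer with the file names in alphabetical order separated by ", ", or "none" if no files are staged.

Answer: c.txt, e.txt

Derivation:
After op 1 (git add f.txt): modified={none} staged={none}
After op 2 (git reset f.txt): modified={none} staged={none}
After op 3 (modify d.txt): modified={d.txt} staged={none}
After op 4 (git add d.txt): modified={none} staged={d.txt}
After op 5 (git reset d.txt): modified={d.txt} staged={none}
After op 6 (git add e.txt): modified={d.txt} staged={none}
After op 7 (modify f.txt): modified={d.txt, f.txt} staged={none}
After op 8 (git add b.txt): modified={d.txt, f.txt} staged={none}
After op 9 (modify a.txt): modified={a.txt, d.txt, f.txt} staged={none}
After op 10 (git add c.txt): modified={a.txt, d.txt, f.txt} staged={none}
After op 11 (modify c.txt): modified={a.txt, c.txt, d.txt, f.txt} staged={none}
After op 12 (git add c.txt): modified={a.txt, d.txt, f.txt} staged={c.txt}
After op 13 (modify b.txt): modified={a.txt, b.txt, d.txt, f.txt} staged={c.txt}
After op 14 (git add f.txt): modified={a.txt, b.txt, d.txt} staged={c.txt, f.txt}
After op 15 (git add f.txt): modified={a.txt, b.txt, d.txt} staged={c.txt, f.txt}
After op 16 (modify e.txt): modified={a.txt, b.txt, d.txt, e.txt} staged={c.txt, f.txt}
After op 17 (git reset f.txt): modified={a.txt, b.txt, d.txt, e.txt, f.txt} staged={c.txt}
After op 18 (git add c.txt): modified={a.txt, b.txt, d.txt, e.txt, f.txt} staged={c.txt}
After op 19 (git add e.txt): modified={a.txt, b.txt, d.txt, f.txt} staged={c.txt, e.txt}
After op 20 (modify c.txt): modified={a.txt, b.txt, c.txt, d.txt, f.txt} staged={c.txt, e.txt}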